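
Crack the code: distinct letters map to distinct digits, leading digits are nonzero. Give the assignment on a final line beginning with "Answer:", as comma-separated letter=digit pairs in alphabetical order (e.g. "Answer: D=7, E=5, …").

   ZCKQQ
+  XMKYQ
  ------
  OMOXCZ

Step 1. [col 1: Q + Q ≡ Z (mod 10)] no forcing yet in column 1 (carry-in 0); Z=4 is free and consistent — try it. So Z=4.
Step 2. [col 1: Q + Q ≡ Z (mod 10)] Q=2 is one option consistent with column 1 (Q + Q ≡ Z (mod 10), carry-in 0) — take it ⇒ Q=2.
Step 3. [col 2: Q + Y ≡ C (mod 10)] no forcing yet in column 2 (carry-in 0); Y=5 is free and consistent — try it, so Y=5.
Step 4. [col 2: Q + Y ≡ C (mod 10)] column 2 reads Q+Y+carry(0)=C with Q=2, Y=5; with digits 2,4,5 already taken and all letters distinct, the only value for C is 7. So C=7.
Step 5. [col 3: K + K ≡ X (mod 10)] column 3 (K + K ≡ X (mod 10), carry-in 0) doesn't pin K yet; pick K=9 and continue. So K=9.
Step 6. [col 3: K + K ≡ X (mod 10)] in column 3 we have K+K≡X with carry-in 0; given K=9 and digits 2,4,5,7,9 already taken and all letters distinct, that pins X to 8. So X=8.
Step 7. [col 4: C + M ≡ O (mod 10)] from column 4 (C=7, carry-in 1, digits 2,4,5,7,8,9 already taken and all letters distinct): M must equal 3, so M=3.
Step 8. [col 4: C + M ≡ O (mod 10)] column 4 reads C+M+carry(1)=O with C=7, M=3; with digits 2,3,4,5,7,8,9 already taken and all letters distinct, the only value for O is 1, so O=1.

Answer: C=7, K=9, M=3, O=1, Q=2, X=8, Y=5, Z=4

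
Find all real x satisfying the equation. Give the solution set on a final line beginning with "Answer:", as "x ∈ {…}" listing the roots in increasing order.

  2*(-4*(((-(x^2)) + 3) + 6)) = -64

Step 1. [2*(-4*(((-(x^2)) + 3) + 6)) = -64] leading coefficient 2: divide by 2, so div: -4*(((-(x^2)) + 3) + 6) = -32.
Step 2. [-4*(((-(x^2)) + 3) + 6) = -32] divide by the outer -4 ⇒ div: ((-(x^2)) + 3) + 6 = 8.
Step 3. [((-(x^2)) + 3) + 6 = 8] +6 is outermost — subtract 6 both sides ⇒ sub: (-(x^2)) + 3 = 2.
Step 4. [(-(x^2)) + 3 = 2] subtract 3: x sits inside (… + 3), so sub: -(x^2) = -1.
Step 5. [-(x^2) = -1] leading − — multiply by −1 ⇒ neg: x^2 = 1.
Step 6. [x^2 = 1] √ both sides: 1 ≥ 0 gives two branches ⇒ sqrt: x = 1 or -1.

Answer: x ∈ {-1, 1}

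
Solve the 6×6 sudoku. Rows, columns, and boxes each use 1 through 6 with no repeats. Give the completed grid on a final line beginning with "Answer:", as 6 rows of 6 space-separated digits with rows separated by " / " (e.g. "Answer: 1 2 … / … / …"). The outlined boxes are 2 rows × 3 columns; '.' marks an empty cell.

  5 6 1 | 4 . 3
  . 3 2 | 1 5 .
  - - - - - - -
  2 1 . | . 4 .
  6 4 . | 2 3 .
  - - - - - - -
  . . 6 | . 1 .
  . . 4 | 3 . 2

Step 1. [r5c4∈{5}] r5c4's peers cover all but 5. So r5c4=5.
Step 2. [r4c3∈{5}] r4c3 has the single candidate 5 ⇒ r4c3=5.
Step 3. [r3c6∈{5,6}] r3c6 is the only open cell in row 3 admitting 5, so r3c6=5.
Step 4. [r5c1∈{3}] r5c1 is down to just 3, so r5c1=3.
Step 5. [r5c2∈{2}] only 2 remains possible at r5c2 ⇒ r5c2=2.
Step 6. [r2c1∈{4}] r2c1 has the single candidate 4. So r2c1=4.
Step 7. [r1c5∈{2}] nothing but 2 survives at r1c5, so r1c5=2.
Step 8. [r3c3∈{3}] only 3 remains possible at r3c3. So r3c3=3.
Step 9. [r2c6∈{6}] r2c6 is down to just 6 ⇒ r2c6=6.
Step 10. [r4c6∈{1}] nothing but 1 survives at r4c6. So r4c6=1.
Step 11. [r3c4∈{6}] nothing but 6 survives at r3c4, so r3c4=6.
Step 12. [r6c2∈{5}] r6c2's peers cover all but 5. So r6c2=5.
Step 13. [r6c5∈{6}] only 6 remains possible at r6c5. So r6c5=6.
Step 14. [r5c6∈{4}] r5c6's peers cover all but 4, so r5c6=4.
Step 15. [r6c1∈{1}] r6c1 has the single candidate 1, so r6c1=1.

Answer: 5 6 1 4 2 3 / 4 3 2 1 5 6 / 2 1 3 6 4 5 / 6 4 5 2 3 1 / 3 2 6 5 1 4 / 1 5 4 3 6 2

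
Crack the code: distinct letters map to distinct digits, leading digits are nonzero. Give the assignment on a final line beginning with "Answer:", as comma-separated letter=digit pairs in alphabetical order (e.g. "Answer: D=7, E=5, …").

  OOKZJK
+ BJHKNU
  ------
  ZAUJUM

Step 1. [col 1: K + U ≡ M (mod 10)] K=8 is one option consistent with column 1 (K + U ≡ M (mod 10), carry-in 0) — take it, so K=8.
Step 2. [col 1: K + U ≡ M (mod 10)] U=9 is one option consistent with column 1 (K + U ≡ M (mod 10), carry-in 0) — take it ⇒ U=9.
Step 3. [col 1: K + U ≡ M (mod 10)] column 1 reads K+U+carry(0)=M with K=8, U=9; with digits 8,9 already taken and all letters distinct, the only value for M is 7, so M=7.
Step 4. [col 2: J + N ≡ U (mod 10)] several values work for N in column 2 (J + N ≡ U (mod 10), carry-in 1); try N=6. So N=6.
Step 5. [col 2: J + N ≡ U (mod 10)] from column 2 (N=6, U=9, carry-in 1, digits 6,7,8,9 already taken and all letters distinct): J must equal 2 ⇒ J=2.
Step 6. [col 3: Z + K ≡ J (mod 10)] column 3: given K=8, J=2, carry-in 0, and digits 2,6,7,8,9 already taken and all letters distinct, Z+K≡J (mod 10) forces Z=4, so Z=4.
Step 7. [col 4: K + H ≡ U (mod 10)] from column 4 (K=8, U=9, carry-in 1, digits 2,4,6,7,8,9 already taken and all letters distinct): H must equal 0 ⇒ H=0.
Step 8. [col 5: O + J ≡ A (mod 10)] several values work for A in column 5 (O + J ≡ A (mod 10), carry-in 0); try A=5 ⇒ A=5.
Step 9. [col 5: O + J ≡ A (mod 10)] in column 5 we have O+J≡A with carry-in 0; given J=2, A=5 and digits 0,2,4,5,6,7,8,9 already taken and all letters distinct, that pins O to 3 ⇒ O=3.
Step 10. [col 6: O + B ≡ Z (mod 10)] column 6: given O=3, Z=4, carry-in 0, and digits 0,2,3,4,5,6,7,8,9 already taken and all letters distinct, O+B≡Z (mod 10) forces B=1 ⇒ B=1.

Answer: A=5, B=1, H=0, J=2, K=8, M=7, N=6, O=3, U=9, Z=4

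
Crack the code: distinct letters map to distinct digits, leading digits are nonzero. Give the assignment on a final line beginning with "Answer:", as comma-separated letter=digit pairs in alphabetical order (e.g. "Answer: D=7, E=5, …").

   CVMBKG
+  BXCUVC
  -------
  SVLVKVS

Step 1. [col 1: G + C ≡ S (mod 10)] column 1 (G + C ≡ S (mod 10), carry-in 0) doesn't pin C yet; pick C=8 and continue, so C=8.
Step 2. [col 1: G + C ≡ S (mod 10)] G=3 is one option consistent with column 1 (G + C ≡ S (mod 10), carry-in 0) — take it ⇒ G=3.
Step 3. [col 1: G + C ≡ S (mod 10)] in column 1 we have G+C≡S with carry-in 0; given G=3, C=8 and digits 3,8 already taken and all letters distinct, that pins S to 1. So S=1.
Step 4. [col 2: K + V ≡ V (mod 10)] column 2: given nothing yet, carry-in 1, and digits 1,3,8 already taken and all letters distinct, K+V≡V (mod 10) forces K=9. So K=9.
Step 5. [col 2: K + V ≡ V (mod 10)] V=5 is one option consistent with column 2 (K + V ≡ V (mod 10), carry-in 1) — take it. So V=5.
Step 6. [col 3: B + U ≡ K (mod 10)] U=2 is one option consistent with column 3 (B + U ≡ K (mod 10), carry-in 1) — take it ⇒ U=2.
Step 7. [col 3: B + U ≡ K (mod 10)] in column 3 we have B+U≡K with carry-in 1; given U=2, K=9 and digits 1,2,3,5,8,9 already taken and all letters distinct, that pins B to 6 ⇒ B=6.
Step 8. [col 4: M + C ≡ V (mod 10)] column 4: given C=8, V=5, carry-in 0, and digits 1,2,3,5,6,8,9 already taken and all letters distinct, M+C≡V (mod 10) forces M=7 ⇒ M=7.
Step 9. [col 5: V + X ≡ L (mod 10)] in column 5 we have V+X≡L with carry-in 1; given V=5 and digits 1,2,3,5,6,7,8,9 already taken and all letters distinct, that pins L to 0. So L=0.
Step 10. [col 5: V + X ≡ L (mod 10)] in column 5 we have V+X≡L with carry-in 1; given V=5, L=0 and digits 0,1,2,3,5,6,7,8,9 already taken and all letters distinct, that pins X to 4. So X=4.

Answer: B=6, C=8, G=3, K=9, L=0, M=7, S=1, U=2, V=5, X=4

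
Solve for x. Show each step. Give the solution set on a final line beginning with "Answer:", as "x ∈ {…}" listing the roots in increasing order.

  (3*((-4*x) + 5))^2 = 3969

Step 1. [(3*((-4*x) + 5))^2 = 3969] 3969 ≥ 0, LHS is (·)² — take ±√. So sqrt: 3*((-4*x) + 5) = 63 or -63.
Step 2. [3*((-4*x) + 5) = 63 or -63] 3 out front; divide by 3, so div: (-4*x) + 5 = 21 or -21.
Step 3. [(-4*x) + 5 = 21 or -21] subtract 5: x sits inside (… + 5), so sub: -4*x = 16 or -26.
Step 4. [-4*x = 16 or -26] leading coefficient -4: divide by -4, so div: x = -4 or 13/2.

Answer: x ∈ {-4, 13/2}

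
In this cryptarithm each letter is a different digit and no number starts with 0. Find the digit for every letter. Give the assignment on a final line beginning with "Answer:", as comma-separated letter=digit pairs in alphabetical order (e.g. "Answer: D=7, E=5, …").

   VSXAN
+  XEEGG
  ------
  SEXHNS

Step 1. [col 1: N + G ≡ S (mod 10)] several values work for N in column 1 (N + G ≡ S (mod 10), carry-in 0); try N=6. So N=6.
Step 2. [col 1: N + G ≡ S (mod 10)] several values work for S in column 1 (N + G ≡ S (mod 10), carry-in 0); try S=1 ⇒ S=1.
Step 3. [col 1: N + G ≡ S (mod 10)] column 1 reads N+G+carry(0)=S with N=6, S=1; with digits 1,6 already taken and all letters distinct, the only value for G is 5 ⇒ G=5.
Step 4. [col 2: A + G ≡ N (mod 10)] column 2: given G=5, N=6, carry-in 1, and digits 1,5,6 already taken and all letters distinct, A+G≡N (mod 10) forces A=0. So A=0.
Step 5. [col 3: X + E ≡ H (mod 10)] E=3 is one option consistent with column 3 (X + E ≡ H (mod 10), carry-in 0) — take it. So E=3.
Step 6. [col 3: X + E ≡ H (mod 10)] no forcing yet in column 3 (carry-in 0); X=4 is free and consistent — try it ⇒ X=4.
Step 7. [col 3: X + E ≡ H (mod 10)] in column 3 we have X+E≡H with carry-in 0; given X=4, E=3 and digits 0,1,3,4,5,6 already taken and all letters distinct, that pins H to 7. So H=7.
Step 8. [col 5: V + X ≡ E (mod 10)] column 5: given X=4, E=3, carry-in 0, and digits 0,1,3,4,5,6,7 already taken and all letters distinct, V+X≡E (mod 10) forces V=9. So V=9.

Answer: A=0, E=3, G=5, H=7, N=6, S=1, V=9, X=4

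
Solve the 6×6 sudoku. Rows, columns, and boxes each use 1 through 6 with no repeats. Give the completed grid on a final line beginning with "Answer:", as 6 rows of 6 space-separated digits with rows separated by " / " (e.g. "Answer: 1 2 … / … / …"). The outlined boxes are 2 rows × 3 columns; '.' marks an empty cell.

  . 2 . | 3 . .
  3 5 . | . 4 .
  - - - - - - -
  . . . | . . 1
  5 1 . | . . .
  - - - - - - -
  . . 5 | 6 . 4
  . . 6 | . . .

Step 1. [r1c1∈{1,4,6}] in box 1, 6 fits only at r1c1 ⇒ r1c1=6.
Step 2. [r3c2∈{3,4,6}] col 2 places 6 nowhere but r3c2, so r3c2=6.
Step 3. [r1c3∈{1,4}] across row 1, 4 lands solely at r1c3. So r1c3=4.
Step 4. [r1c5∈{1,5}] across row 1, 1 lands solely at r1c5 ⇒ r1c5=1.
Step 5. [r2c4∈{2}] nothing but 2 survives at r2c4 ⇒ r2c4=2.
Step 6. [r3c1∈{2,4}] across box 3, 4 lands solely at r3c1. So r3c1=4.
Step 7. [r4c5∈{2,3,6}] in col 5, 6 fits only at r4c5, so r4c5=6.
Step 8. [r5c2∈{3}] r5c2's peers cover all but 3. So r5c2=3.
Step 9. [r5c5∈{2}] r5c5 is down to just 2 ⇒ r5c5=2.
Step 10. [r3c3∈{2,3}] in row 3, 2 fits only at r3c3. So r3c3=2.
Step 11. [r3c5∈{3,5}] in row 3, 3 fits only at r3c5 ⇒ r3c5=3.
Step 12. [r6c5∈{5}] r6c5's peers cover all but 5 ⇒ r6c5=5.
Step 13. [r6c1∈{1,2}] 2 has one home in row 6: r6c1. So r6c1=2.
Step 14. [r4c3∈{3}] only 3 remains possible at r4c3. So r4c3=3.
Step 15. [r2c3∈{1}] r2c3's peers cover all but 1 ⇒ r2c3=1.
Step 16. [r3c4∈{5}] r3c4 is down to just 5 ⇒ r3c4=5.
Step 17. [r6c4∈{1}] nothing but 1 survives at r6c4, so r6c4=1.
Step 18. [r1c6∈{5}] nothing but 5 survives at r1c6. So r1c6=5.
Step 19. [r6c6∈{3}] only 3 remains possible at r6c6 ⇒ r6c6=3.
Step 20. [r4c4∈{4}] r4c4 is down to just 4 ⇒ r4c4=4.
Step 21. [r5c1∈{1}] r5c1 has the single candidate 1. So r5c1=1.
Step 22. [r6c2∈{4}] nothing but 4 survives at r6c2. So r6c2=4.
Step 23. [r2c6∈{6}] nothing but 6 survives at r2c6. So r2c6=6.
Step 24. [r4c6∈{2}] only 2 remains possible at r4c6, so r4c6=2.

Answer: 6 2 4 3 1 5 / 3 5 1 2 4 6 / 4 6 2 5 3 1 / 5 1 3 4 6 2 / 1 3 5 6 2 4 / 2 4 6 1 5 3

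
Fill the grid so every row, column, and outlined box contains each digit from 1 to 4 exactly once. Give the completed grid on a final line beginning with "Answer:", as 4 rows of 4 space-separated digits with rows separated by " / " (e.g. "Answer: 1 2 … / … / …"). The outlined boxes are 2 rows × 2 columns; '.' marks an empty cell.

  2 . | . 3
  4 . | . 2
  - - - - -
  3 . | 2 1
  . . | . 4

Step 1. [r1c2∈{1}] r1c2 has the single candidate 1 ⇒ r1c2=1.
Step 2. [r4c1∈{1}] r4c1 is down to just 1, so r4c1=1.
Step 3. [r3c2∈{4}] r3c2 is down to just 4 ⇒ r3c2=4.
Step 4. [r1c3∈{4}] nothing but 4 survives at r1c3. So r1c3=4.
Step 5. [r4c2∈{2}] r4c2 is down to just 2 ⇒ r4c2=2.
Step 6. [r4c3∈{3}] r4c3 is down to just 3. So r4c3=3.
Step 7. [r2c2∈{3}] nothing but 3 survives at r2c2, so r2c2=3.
Step 8. [r2c3∈{1}] r2c3's peers cover all but 1, so r2c3=1.

Answer: 2 1 4 3 / 4 3 1 2 / 3 4 2 1 / 1 2 3 4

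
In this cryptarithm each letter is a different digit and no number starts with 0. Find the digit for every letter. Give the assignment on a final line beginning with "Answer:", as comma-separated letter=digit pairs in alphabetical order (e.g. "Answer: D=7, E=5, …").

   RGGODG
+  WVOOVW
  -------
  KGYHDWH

Step 1. [K] adding two 6-digit numbers gives at most 6+1 digits, and here it does — K is that final carry and must be 1, so K=1.
Step 2. [col 1: G + W ≡ H (mod 10)] no forcing yet in column 1 (carry-in 0); W=9 is free and consistent — try it ⇒ W=9.
Step 3. [col 1: G + W ≡ H (mod 10)] H=3 is one option consistent with column 1 (G + W ≡ H (mod 10), carry-in 0) — take it. So H=3.
Step 4. [col 1: G + W ≡ H (mod 10)] column 1 reads G+W+carry(0)=H with W=9, H=3; with digits 1,3,9 already taken and all letters distinct, the only value for G is 4, so G=4.
Step 5. [col 2: D + V ≡ W (mod 10)] V=2 is one option consistent with column 2 (D + V ≡ W (mod 10), carry-in 1) — take it, so V=2.
Step 6. [col 2: D + V ≡ W (mod 10)] from column 2 (V=2, W=9, carry-in 1, digits 1,2,3,4,9 already taken and all letters distinct): D must equal 6, so D=6.
Step 7. [col 3: O + O ≡ D (mod 10)] in column 3 we have O+O≡D with carry-in 0; given D=6 and digits 1,2,3,4,6,9 already taken and all letters distinct, that pins O to 8. So O=8.
Step 8. [col 5: G + V ≡ Y (mod 10)] column 5 reads G+V+carry(1)=Y with G=4, V=2; with digits 1,2,3,4,6,8,9 already taken and all letters distinct, the only value for Y is 7 ⇒ Y=7.
Step 9. [col 6: R + W ≡ G (mod 10)] column 6: given W=9, G=4, carry-in 0, and digits 1,2,3,4,6,7,8,9 already taken and all letters distinct, R+W≡G (mod 10) forces R=5. So R=5.

Answer: D=6, G=4, H=3, K=1, O=8, R=5, V=2, W=9, Y=7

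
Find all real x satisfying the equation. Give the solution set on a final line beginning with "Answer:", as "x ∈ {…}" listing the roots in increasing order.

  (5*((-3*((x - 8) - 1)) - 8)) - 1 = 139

Step 1. [(5*((-3*((x - 8) - 1)) - 8)) - 1 = 139] peel the -1: add 1 from each side, so sub: 5*((-3*((x - 8) - 1)) - 8) = 140.
Step 2. [5*((-3*((x - 8) - 1)) - 8) = 140] leading coefficient 5: divide by 5, so div: (-3*((x - 8) - 1)) - 8 = 28.
Step 3. [(-3*((x - 8) - 1)) - 8 = 28] peel the -8: add 8 from each side ⇒ sub: -3*((x - 8) - 1) = 36.
Step 4. [-3*((x - 8) - 1) = 36] divide by the outer -3, so div: (x - 8) - 1 = -12.
Step 5. [(x - 8) - 1 = -12] the outer -1 inverts by adding 1. So sub: x - 8 = -11.
Step 6. [x - 8 = -11] the outer -8 inverts by adding 8 ⇒ sub: x = -3.

Answer: x ∈ {-3}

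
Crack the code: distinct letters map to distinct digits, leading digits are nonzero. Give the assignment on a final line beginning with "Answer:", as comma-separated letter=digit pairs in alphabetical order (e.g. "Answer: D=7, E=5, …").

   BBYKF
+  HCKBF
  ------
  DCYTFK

Step 1. [col 1: F + F ≡ K (mod 10)] K=4 is one option consistent with column 1 (F + F ≡ K (mod 10), carry-in 0) — take it. So K=4.
Step 2. [D] D is the leading digit of a 6-digit sum of two 5-digit numbers; the final carry is exactly 1. So D=1.
Step 3. [col 1: F + F ≡ K (mod 10)] F=2 is one option consistent with column 1 (F + F ≡ K (mod 10), carry-in 0) — take it. So F=2.
Step 4. [col 2: K + B ≡ F (mod 10)] column 2: given K=4, F=2, carry-in 0, and digits 1,2,4 already taken and all letters distinct, K+B≡F (mod 10) forces B=8, so B=8.
Step 5. [col 3: Y + K ≡ T (mod 10)] column 3 (Y + K ≡ T (mod 10), carry-in 1) doesn't pin T yet; pick T=0 and continue, so T=0.
Step 6. [col 3: Y + K ≡ T (mod 10)] in column 3 we have Y+K≡T with carry-in 1; given K=4, T=0 and digits 0,1,2,4,8 already taken and all letters distinct, that pins Y to 5, so Y=5.
Step 7. [col 4: B + C ≡ Y (mod 10)] from column 4 (B=8, Y=5, carry-in 1, digits 0,1,2,4,5,8 already taken and all letters distinct): C must equal 6. So C=6.
Step 8. [col 5: B + H ≡ C (mod 10)] column 5: given B=8, C=6, carry-in 1, and digits 0,1,2,4,5,6,8 already taken and all letters distinct, B+H≡C (mod 10) forces H=7. So H=7.

Answer: B=8, C=6, D=1, F=2, H=7, K=4, T=0, Y=5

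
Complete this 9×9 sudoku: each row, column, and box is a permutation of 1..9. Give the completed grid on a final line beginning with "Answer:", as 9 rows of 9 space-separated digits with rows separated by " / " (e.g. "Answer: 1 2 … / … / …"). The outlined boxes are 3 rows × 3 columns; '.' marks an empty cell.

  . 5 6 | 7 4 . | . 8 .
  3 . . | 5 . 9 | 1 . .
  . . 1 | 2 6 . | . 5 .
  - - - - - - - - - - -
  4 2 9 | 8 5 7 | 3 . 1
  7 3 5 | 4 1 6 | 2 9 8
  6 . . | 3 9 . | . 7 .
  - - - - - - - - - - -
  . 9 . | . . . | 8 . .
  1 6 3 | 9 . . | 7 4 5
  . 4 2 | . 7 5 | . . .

Step 1. [r9c7∈{6,9}] across col 7, 6 lands solely at r9c7, so r9c7=6.
Step 2. [r1c7∈{9}] r1c7 has the single candidate 9. So r1c7=9.
Step 3. [r2c9∈{2,4,6,7}] col 9 places 6 nowhere but r2c9 ⇒ r2c9=6.
Step 4. [r7c5∈{2,3}] in col 5, 3 fits only at r7c5 ⇒ r7c5=3.
Step 5. [r2c5∈{8}] r2c5's peers cover all but 8. So r2c5=8.
Step 6. [r7c9∈{2}] nothing but 2 survives at r7c9 ⇒ r7c9=2.
Step 7. [r7c8∈{1}] r7c8 has the single candidate 1 ⇒ r7c8=1.
Step 8. [r1c9∈{3}] r1c9 has the single candidate 3 ⇒ r1c9=3.
Step 9. [r3c7∈{4}] r3c7's peers cover all but 4. So r3c7=4.
Step 10. [r2c2∈{7}] r2c2 has the single candidate 7 ⇒ r2c2=7.
Step 11. [r3c2∈{8}] r3c2's peers cover all but 8 ⇒ r3c2=8.
Step 12. [r8c6∈{2,8}] in row 8, 8 fits only at r8c6 ⇒ r8c6=8.
Step 13. [r2c8∈{2}] r2c8's peers cover all but 2, so r2c8=2.
Step 14. [r7c4∈{6}] only 6 remains possible at r7c4, so r7c4=6.
Step 15. [r4c8∈{6}] r4c8 is down to just 6. So r4c8=6.
Step 16. [r8c5∈{2}] r8c5 has the single candidate 2. So r8c5=2.
Step 17. [r3c9∈{7}] r3c9's peers cover all but 7 ⇒ r3c9=7.
Step 18. [r6c3∈{8}] only 8 remains possible at r6c3. So r6c3=8.
Step 19. [r7c3∈{7}] r7c3's peers cover all but 7. So r7c3=7.
Step 20. [r6c9∈{4}] only 4 remains possible at r6c9, so r6c9=4.
Step 21. [r6c7∈{5}] r6c7's peers cover all but 5 ⇒ r6c7=5.
Step 22. [r1c1∈{2}] r1c1 has the single candidate 2. So r1c1=2.
Step 23. [r6c6∈{2}] only 2 remains possible at r6c6, so r6c6=2.
Step 24. [r6c2∈{1}] nothing but 1 survives at r6c2 ⇒ r6c2=1.
Step 25. [r9c9∈{9}] nothing but 9 survives at r9c9, so r9c9=9.
Step 26. [r2c3∈{4}] r2c3's peers cover all but 4. So r2c3=4.
Step 27. [r3c1∈{9}] r3c1 is down to just 9 ⇒ r3c1=9.
Step 28. [r7c1∈{5}] r7c1 has the single candidate 5, so r7c1=5.
Step 29. [r9c1∈{8}] r9c1's peers cover all but 8, so r9c1=8.
Step 30. [r7c6∈{4}] r7c6 has the single candidate 4, so r7c6=4.
Step 31. [r9c8∈{3}] only 3 remains possible at r9c8 ⇒ r9c8=3.
Step 32. [r1c6∈{1}] only 1 remains possible at r1c6 ⇒ r1c6=1.
Step 33. [r9c4∈{1}] nothing but 1 survives at r9c4 ⇒ r9c4=1.
Step 34. [r3c6∈{3}] nothing but 3 survives at r3c6. So r3c6=3.

Answer: 2 5 6 7 4 1 9 8 3 / 3 7 4 5 8 9 1 2 6 / 9 8 1 2 6 3 4 5 7 / 4 2 9 8 5 7 3 6 1 / 7 3 5 4 1 6 2 9 8 / 6 1 8 3 9 2 5 7 4 / 5 9 7 6 3 4 8 1 2 / 1 6 3 9 2 8 7 4 5 / 8 4 2 1 7 5 6 3 9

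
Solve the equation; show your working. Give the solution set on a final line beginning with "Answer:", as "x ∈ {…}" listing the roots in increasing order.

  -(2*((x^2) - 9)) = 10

Step 1. [-(2*((x^2) - 9)) = 10] leading − — multiply by −1, so neg: 2*((x^2) - 9) = -10.
Step 2. [2*((x^2) - 9) = -10] LHS = 2·(…); ÷2 both sides, so div: (x^2) - 9 = -5.
Step 3. [(x^2) - 9 = -5] -9 is outermost — add 9 both sides ⇒ sub: x^2 = 4.
Step 4. [x^2 = 4] √ both sides: 4 ≥ 0 gives two branches. So sqrt: x = 2 or -2.

Answer: x ∈ {-2, 2}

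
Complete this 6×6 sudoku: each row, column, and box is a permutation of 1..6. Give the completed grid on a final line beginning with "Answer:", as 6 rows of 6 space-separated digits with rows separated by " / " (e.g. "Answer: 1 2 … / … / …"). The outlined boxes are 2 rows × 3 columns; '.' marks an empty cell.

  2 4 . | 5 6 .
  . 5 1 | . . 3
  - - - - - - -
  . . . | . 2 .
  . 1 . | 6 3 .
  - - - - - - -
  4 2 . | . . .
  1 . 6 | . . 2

Step 1. [r5c3∈{3,5}] in box 5, 5 fits only at r5c3, so r5c3=5.
Step 2. [r3c1∈{3,5,6}] across col 1, 3 lands solely at r3c1, so r3c1=3.
Step 3. [r3c6∈{1,4,5}] across row 3, 5 lands solely at r3c6. So r3c6=5.
Step 4. [r5c5∈{1}] r5c5's peers cover all but 1, so r5c5=1.
Step 5. [r2c5∈{4}] only 4 remains possible at r2c5. So r2c5=4.
Step 6. [r3c3∈{4}] nothing but 4 survives at r3c3, so r3c3=4.
Step 7. [r5c4∈{3}] r5c4's peers cover all but 3 ⇒ r5c4=3.
Step 8. [r6c5∈{5}] r6c5 is down to just 5, so r6c5=5.
Step 9. [r3c2∈{6}] r3c2's peers cover all but 6 ⇒ r3c2=6.
Step 10. [r6c2∈{3}] nothing but 3 survives at r6c2. So r6c2=3.
Step 11. [r2c4∈{2}] nothing but 2 survives at r2c4 ⇒ r2c4=2.
Step 12. [r4c1∈{5}] nothing but 5 survives at r4c1. So r4c1=5.
Step 13. [r3c4∈{1}] r3c4 is down to just 1 ⇒ r3c4=1.
Step 14. [r6c4∈{4}] r6c4 has the single candidate 4, so r6c4=4.
Step 15. [r1c3∈{3}] nothing but 3 survives at r1c3 ⇒ r1c3=3.
Step 16. [r1c6∈{1}] only 1 remains possible at r1c6, so r1c6=1.
Step 17. [r4c3∈{2}] nothing but 2 survives at r4c3. So r4c3=2.
Step 18. [r2c1∈{6}] r2c1 is down to just 6 ⇒ r2c1=6.
Step 19. [r5c6∈{6}] nothing but 6 survives at r5c6 ⇒ r5c6=6.
Step 20. [r4c6∈{4}] only 4 remains possible at r4c6 ⇒ r4c6=4.

Answer: 2 4 3 5 6 1 / 6 5 1 2 4 3 / 3 6 4 1 2 5 / 5 1 2 6 3 4 / 4 2 5 3 1 6 / 1 3 6 4 5 2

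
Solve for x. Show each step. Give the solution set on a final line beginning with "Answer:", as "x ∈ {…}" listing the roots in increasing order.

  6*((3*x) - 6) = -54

Step 1. [6*((3*x) - 6) = -54] LHS = 6·(…); ÷6 both sides. So div: (3*x) - 6 = -9.
Step 2. [(3*x) - 6 = -9] 3 | LHS and 3 | -9: pull 3 out ⇒ factor: x - 2 = -3.
Step 3. [x - 2 = -3] the outer -2 inverts by adding 2. So sub: x = -1.

Answer: x ∈ {-1}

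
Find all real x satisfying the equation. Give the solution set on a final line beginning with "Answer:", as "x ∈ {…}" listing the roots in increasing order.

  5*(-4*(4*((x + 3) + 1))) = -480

Step 1. [5*(-4*(4*((x + 3) + 1))) = -480] LHS = 5·(…); ÷5 both sides. So div: -4*(4*((x + 3) + 1)) = -96.
Step 2. [-4*(4*((x + 3) + 1)) = -96] LHS = -4·(…); ÷-4 both sides. So div: 4*((x + 3) + 1) = 24.
Step 3. [4*((x + 3) + 1) = 24] leading coefficient 4: divide by 4 ⇒ div: (x + 3) + 1 = 6.
Step 4. [(x + 3) + 1 = 6] +1 is outermost — subtract 1 both sides ⇒ sub: x + 3 = 5.
Step 5. [x + 3 = 5] +3 is outermost — subtract 3 both sides. So sub: x = 2.

Answer: x ∈ {2}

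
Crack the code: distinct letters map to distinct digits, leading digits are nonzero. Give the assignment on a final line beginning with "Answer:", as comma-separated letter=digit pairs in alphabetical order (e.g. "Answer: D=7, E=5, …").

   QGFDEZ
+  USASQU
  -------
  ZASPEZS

Step 1. [col 1: Z + U ≡ S (mod 10)] column 1 (Z + U ≡ S (mod 10), carry-in 0) doesn't pin U yet; pick U=4 and continue ⇒ U=4.
Step 2. [col 1: Z + U ≡ S (mod 10)] several values work for Z in column 1 (Z + U ≡ S (mod 10), carry-in 0); try Z=1, so Z=1.
Step 3. [col 1: Z + U ≡ S (mod 10)] column 1 reads Z+U+carry(0)=S with Z=1, U=4; with digits 1,4 already taken and all letters distinct, the only value for S is 5 ⇒ S=5.
Step 4. [col 2: E + Q ≡ Z (mod 10)] no forcing yet in column 2 (carry-in 0); Q=8 is free and consistent — try it, so Q=8.
Step 5. [col 2: E + Q ≡ Z (mod 10)] in column 2 we have E+Q≡Z with carry-in 0; given Q=8, Z=1 and digits 1,4,5,8 already taken and all letters distinct, that pins E to 3. So E=3.
Step 6. [col 3: D + S ≡ E (mod 10)] in column 3 we have D+S≡E with carry-in 1; given S=5, E=3 and digits 1,3,4,5,8 already taken and all letters distinct, that pins D to 7 ⇒ D=7.
Step 7. [col 4: F + A ≡ P (mod 10)] in column 4 we have F+A≡P with carry-in 1; given nothing yet and digits 1,3,4,5,7,8 already taken and all letters distinct, that pins P to 9. So P=9.
Step 8. [col 4: F + A ≡ P (mod 10)] several values work for A in column 4 (F + A ≡ P (mod 10), carry-in 1); try A=2 ⇒ A=2.
Step 9. [col 4: F + A ≡ P (mod 10)] column 4 reads F+A+carry(1)=P with A=2, P=9; with digits 1,2,3,4,5,7,8,9 already taken and all letters distinct, the only value for F is 6. So F=6.
Step 10. [col 5: G + S ≡ S (mod 10)] in column 5 we have G+S≡S with carry-in 0; given S=5 and digits 1,2,3,4,5,6,7,8,9 already taken and all letters distinct, that pins G to 0 ⇒ G=0.

Answer: A=2, D=7, E=3, F=6, G=0, P=9, Q=8, S=5, U=4, Z=1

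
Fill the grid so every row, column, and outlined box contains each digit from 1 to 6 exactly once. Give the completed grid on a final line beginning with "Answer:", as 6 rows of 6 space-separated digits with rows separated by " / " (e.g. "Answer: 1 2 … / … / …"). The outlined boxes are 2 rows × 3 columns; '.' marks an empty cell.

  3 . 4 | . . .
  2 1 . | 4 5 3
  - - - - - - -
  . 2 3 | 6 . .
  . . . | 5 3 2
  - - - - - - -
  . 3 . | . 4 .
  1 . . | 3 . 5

Step 1. [r2c3∈{6}] r2c3 is down to just 6 ⇒ r2c3=6.
Step 2. [r6c3∈{2}] nothing but 2 survives at r6c3 ⇒ r6c3=2.
Step 3. [r6c5∈{6}] r6c5 has the single candidate 6, so r6c5=6.
Step 4. [r5c6∈{1}] nothing but 1 survives at r5c6 ⇒ r5c6=1.
Step 5. [r1c4∈{1,2}] across col 4, 1 lands solely at r1c4 ⇒ r1c4=1.
Step 6. [r5c1∈{5,6}] across row 5, 6 lands solely at r5c1, so r5c1=6.
Step 7. [r4c1∈{4}] r4c1 has the single candidate 4 ⇒ r4c1=4.
Step 8. [r3c5∈{1}] r3c5 has the single candidate 1, so r3c5=1.
Step 9. [r1c6∈{6}] r1c6 has the single candidate 6, so r1c6=6.
Step 10. [r5c3∈{5}] r5c3 has the single candidate 5, so r5c3=5.
Step 11. [r5c4∈{2}] only 2 remains possible at r5c4 ⇒ r5c4=2.
Step 12. [r4c3∈{1}] r4c3's peers cover all but 1 ⇒ r4c3=1.
Step 13. [r3c6∈{4}] r3c6 has the single candidate 4. So r3c6=4.
Step 14. [r1c2∈{5}] nothing but 5 survives at r1c2. So r1c2=5.
Step 15. [r4c2∈{6}] r4c2's peers cover all but 6, so r4c2=6.
Step 16. [r6c2∈{4}] nothing but 4 survives at r6c2, so r6c2=4.
Step 17. [r3c1∈{5}] nothing but 5 survives at r3c1 ⇒ r3c1=5.
Step 18. [r1c5∈{2}] r1c5's peers cover all but 2 ⇒ r1c5=2.

Answer: 3 5 4 1 2 6 / 2 1 6 4 5 3 / 5 2 3 6 1 4 / 4 6 1 5 3 2 / 6 3 5 2 4 1 / 1 4 2 3 6 5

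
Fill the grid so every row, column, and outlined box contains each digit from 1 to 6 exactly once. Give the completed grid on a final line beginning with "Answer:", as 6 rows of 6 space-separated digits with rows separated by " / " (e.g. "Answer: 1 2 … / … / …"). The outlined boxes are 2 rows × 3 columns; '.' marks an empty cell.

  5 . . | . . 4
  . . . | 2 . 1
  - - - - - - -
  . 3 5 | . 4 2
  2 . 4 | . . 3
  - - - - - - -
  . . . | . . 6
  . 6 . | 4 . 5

Step 1. [r4c2∈{1}] nothing but 1 survives at r4c2, so r4c2=1.
Step 2. [r1c3∈{1,2,3,6}] r1c3 is the only open cell in row 1 admitting 1 ⇒ r1c3=1.
Step 3. [r2c3∈{3,6}] col 3 places 6 nowhere but r2c3 ⇒ r2c3=6.
Step 4. [r2c1∈{3,4}] 3 has one home in box 1: r2c1, so r2c1=3.
Step 5. [r5c2∈{2,4,5}] 5 has one home in row 5: r5c2. So r5c2=5.
Step 6. [r3c4∈{1,6}] in row 3, 1 fits only at r3c4. So r3c4=1.
Step 7. [r5c4∈{3}] r5c4 has the single candidate 3 ⇒ r5c4=3.
Step 8. [r6c1∈{1}] r6c1 is down to just 1, so r6c1=1.
Step 9. [r5c3∈{2}] nothing but 2 survives at r5c3 ⇒ r5c3=2.
Step 10. [r1c4∈{6}] r1c4 has the single candidate 6. So r1c4=6.
Step 11. [r4c4∈{5}] nothing but 5 survives at r4c4 ⇒ r4c4=5.
Step 12. [r3c1∈{6}] only 6 remains possible at r3c1. So r3c1=6.
Step 13. [r6c5∈{2}] r6c5 has the single candidate 2 ⇒ r6c5=2.
Step 14. [r1c2∈{2}] r1c2 is down to just 2 ⇒ r1c2=2.
Step 15. [r5c1∈{4}] nothing but 4 survives at r5c1 ⇒ r5c1=4.
Step 16. [r1c5∈{3}] r1c5 is down to just 3, so r1c5=3.
Step 17. [r2c2∈{4}] r2c2 is down to just 4, so r2c2=4.
Step 18. [r5c5∈{1}] r5c5 has the single candidate 1, so r5c5=1.
Step 19. [r6c3∈{3}] r6c3 has the single candidate 3. So r6c3=3.
Step 20. [r2c5∈{5}] r2c5's peers cover all but 5, so r2c5=5.
Step 21. [r4c5∈{6}] r4c5's peers cover all but 6, so r4c5=6.

Answer: 5 2 1 6 3 4 / 3 4 6 2 5 1 / 6 3 5 1 4 2 / 2 1 4 5 6 3 / 4 5 2 3 1 6 / 1 6 3 4 2 5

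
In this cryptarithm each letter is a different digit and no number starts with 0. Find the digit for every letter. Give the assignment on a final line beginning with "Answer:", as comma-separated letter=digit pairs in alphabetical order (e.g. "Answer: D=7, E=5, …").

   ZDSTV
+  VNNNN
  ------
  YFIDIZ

Step 1. [Y] Y is the leading digit of a 6-digit sum of two 5-digit numbers; the final carry is exactly 1. So Y=1.
Step 2. [col 1: V + N ≡ Z (mod 10)] N=5 is one option consistent with column 1 (V + N ≡ Z (mod 10), carry-in 0) — take it. So N=5.
Step 3. [col 1: V + N ≡ Z (mod 10)] no forcing yet in column 1 (carry-in 0); V=7 is free and consistent — try it, so V=7.
Step 4. [col 1: V + N ≡ Z (mod 10)] column 1 reads V+N+carry(0)=Z with V=7, N=5; with digits 1,5,7 already taken and all letters distinct, the only value for Z is 2. So Z=2.
Step 5. [col 2: T + N ≡ I (mod 10)] column 2 (T + N ≡ I (mod 10), carry-in 1) doesn't pin I yet; pick I=4 and continue, so I=4.
Step 6. [col 2: T + N ≡ I (mod 10)] column 2 reads T+N+carry(1)=I with N=5, I=4; with digits 1,2,4,5,7 already taken and all letters distinct, the only value for T is 8, so T=8.
Step 7. [col 3: S + N ≡ D (mod 10)] S=3 is one option consistent with column 3 (S + N ≡ D (mod 10), carry-in 1) — take it ⇒ S=3.
Step 8. [col 3: S + N ≡ D (mod 10)] column 3: given S=3, N=5, carry-in 1, and digits 1,2,3,4,5,7,8 already taken and all letters distinct, S+N≡D (mod 10) forces D=9. So D=9.
Step 9. [col 5: Z + V ≡ F (mod 10)] column 5 reads Z+V+carry(1)=F with Z=2, V=7; with digits 1,2,3,4,5,7,8,9 already taken and all letters distinct, the only value for F is 0. So F=0.

Answer: D=9, F=0, I=4, N=5, S=3, T=8, V=7, Y=1, Z=2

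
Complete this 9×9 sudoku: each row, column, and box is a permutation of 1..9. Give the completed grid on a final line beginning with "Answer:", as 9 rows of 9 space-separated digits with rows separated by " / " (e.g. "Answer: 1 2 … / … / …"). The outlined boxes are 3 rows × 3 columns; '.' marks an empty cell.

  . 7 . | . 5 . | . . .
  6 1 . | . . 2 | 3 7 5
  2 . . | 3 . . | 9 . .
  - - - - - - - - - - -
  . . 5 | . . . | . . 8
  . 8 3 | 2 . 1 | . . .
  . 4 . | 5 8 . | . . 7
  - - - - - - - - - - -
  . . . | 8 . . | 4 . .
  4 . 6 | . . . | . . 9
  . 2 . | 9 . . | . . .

Step 1. [r2c4∈{4}] only 4 remains possible at r2c4 ⇒ r2c4=4.
Step 2. [r4c2∈{6,9}] in col 2, 6 fits only at r4c2, so r4c2=6.
Step 3. [r1c4∈{1,6}] in col 4, 6 fits only at r1c4, so r1c4=6.
Step 4. [r3c5∈{1,7}] in box 2, 1 fits only at r3c5 ⇒ r3c5=1.
Step 5. [r3c6∈{7,8}] r3c6 is the only open cell in row 3 admitting 7, so r3c6=7.
Step 6. [r2c3∈{8,9}] r2c3 is the only open cell in row 2 admitting 8 ⇒ r2c3=8.
Step 7. [r3c8∈{4,6,8}] 8 has one home in row 3: r3c8. So r3c8=8.
Step 8. [r9c1∈{1,3,5,7,8}] 8 has one home in col 1: r9c1. So r9c1=8.
Step 9. [r7c1∈{1,3,5,7,9}] across col 1, 5 lands solely at r7c1 ⇒ r7c1=5.
Step 10. [r3c9∈{4,6}] across row 3, 6 lands solely at r3c9, so r3c9=6.
Step 11. [r4c4∈{7}] r4c4's peers cover all but 7. So r4c4=7.
Step 12. [r8c7∈{1,2,5,7,8}] in row 8, 8 fits only at r8c7, so r8c7=8.
Step 13. [r9c7∈{1,5,6,7}] r9c7 is the only open cell in col 7 admitting 7, so r9c7=7.
Step 14. [r8c2∈{3}] r8c2's peers cover all but 3. So r8c2=3.
Step 15. [r6c3∈{1,2,9}] col 3 places 2 nowhere but r6c3, so r6c3=2.
Step 16. [r5c9∈{4}] r5c9's peers cover all but 4. So r5c9=4.
Step 17. [r7c3∈{1,7,9}] r7c3 is the only open cell in col 3 admitting 7 ⇒ r7c3=7.
Step 18. [r1c8∈{1,2,4}] r1c8 is the only open cell in col 8 admitting 4, so r1c8=4.
Step 19. [r2c5∈{9}] r2c5 has the single candidate 9 ⇒ r2c5=9.
Step 20. [r5c5∈{6}] r5c5's peers cover all but 6 ⇒ r5c5=6.
Step 21. [r8c6∈{5}] r8c6 is down to just 5. So r8c6=5.
Step 22. [r9c8∈{1,3,5,6}] row 9 places 5 nowhere but r9c8. So r9c8=5.
Step 23. [r7c8∈{1,2,3,6}] box 9 places 6 nowhere but r7c8. So r7c8=6.
Step 24. [r7c6∈{3}] r7c6's peers cover all but 3 ⇒ r7c6=3.
Step 25. [r7c9∈{1,2}] r7c9 is the only open cell in row 7 admitting 1. So r7c9=1.
Step 26. [r6c6∈{9}] r6c6 is down to just 9, so r6c6=9.
Step 27. [r6c1∈{1}] r6c1's peers cover all but 1 ⇒ r6c1=1.
Step 28. [r4c8∈{1,2,3,9}] 1 has one home in col 8: r4c8. So r4c8=1.
Step 29. [r4c1∈{9}] r4c1's peers cover all but 9, so r4c1=9.
Step 30. [r9c5∈{4}] nothing but 4 survives at r9c5. So r9c5=4.
Step 31. [r8c8∈{2}] r8c8's peers cover all but 2. So r8c8=2.
Step 32. [r4c7∈{2}] r4c7 has the single candidate 2, so r4c7=2.
Step 33. [r9c6∈{6}] r9c6 is down to just 6, so r9c6=6.
Step 34. [r1c9∈{2}] r1c9's peers cover all but 2 ⇒ r1c9=2.
Step 35. [r4c6∈{4}] r4c6 is down to just 4 ⇒ r4c6=4.
Step 36. [r5c7∈{5}] r5c7 is down to just 5. So r5c7=5.
Step 37. [r5c8∈{9}] r5c8 is down to just 9. So r5c8=9.
Step 38. [r7c5∈{2}] only 2 remains possible at r7c5 ⇒ r7c5=2.
Step 39. [r8c4∈{1}] nothing but 1 survives at r8c4 ⇒ r8c4=1.
Step 40. [r7c2∈{9}] nothing but 9 survives at r7c2 ⇒ r7c2=9.
Step 41. [r1c7∈{1}] nothing but 1 survives at r1c7, so r1c7=1.
Step 42. [r5c1∈{7}] r5c1 has the single candidate 7, so r5c1=7.
Step 43. [r6c7∈{6}] r6c7 has the single candidate 6, so r6c7=6.
Step 44. [r1c6∈{8}] r1c6 has the single candidate 8, so r1c6=8.
Step 45. [r4c5∈{3}] nothing but 3 survives at r4c5. So r4c5=3.
Step 46. [r8c5∈{7}] r8c5 has the single candidate 7, so r8c5=7.
Step 47. [r6c8∈{3}] r6c8 has the single candidate 3 ⇒ r6c8=3.
Step 48. [r1c3∈{9}] r1c3 has the single candidate 9 ⇒ r1c3=9.
Step 49. [r9c3∈{1}] nothing but 1 survives at r9c3 ⇒ r9c3=1.
Step 50. [r1c1∈{3}] r1c1 is down to just 3. So r1c1=3.
Step 51. [r9c9∈{3}] r9c9 is down to just 3, so r9c9=3.
Step 52. [r3c2∈{5}] r3c2's peers cover all but 5, so r3c2=5.
Step 53. [r3c3∈{4}] nothing but 4 survives at r3c3. So r3c3=4.

Answer: 3 7 9 6 5 8 1 4 2 / 6 1 8 4 9 2 3 7 5 / 2 5 4 3 1 7 9 8 6 / 9 6 5 7 3 4 2 1 8 / 7 8 3 2 6 1 5 9 4 / 1 4 2 5 8 9 6 3 7 / 5 9 7 8 2 3 4 6 1 / 4 3 6 1 7 5 8 2 9 / 8 2 1 9 4 6 7 5 3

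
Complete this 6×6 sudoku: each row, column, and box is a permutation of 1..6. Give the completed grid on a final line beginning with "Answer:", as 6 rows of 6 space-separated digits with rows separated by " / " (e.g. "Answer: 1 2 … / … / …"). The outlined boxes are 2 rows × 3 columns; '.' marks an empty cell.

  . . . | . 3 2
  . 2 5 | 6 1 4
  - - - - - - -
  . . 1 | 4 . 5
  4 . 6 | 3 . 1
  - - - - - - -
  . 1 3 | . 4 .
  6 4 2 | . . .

Step 1. [r1c4∈{5}] nothing but 5 survives at r1c4, so r1c4=5.
Step 2. [r3c1∈{2,3}] in col 1, 2 fits only at r3c1 ⇒ r3c1=2.
Step 3. [r6c4∈{1}] r6c4 is down to just 1 ⇒ r6c4=1.
Step 4. [r1c2∈{6}] r1c2 has the single candidate 6. So r1c2=6.
Step 5. [r4c5∈{2}] r4c5's peers cover all but 2. So r4c5=2.
Step 6. [r5c4∈{2}] r5c4's peers cover all but 2, so r5c4=2.
Step 7. [r3c2∈{3}] r3c2 is down to just 3, so r3c2=3.
Step 8. [r1c1∈{1}] nothing but 1 survives at r1c1, so r1c1=1.
Step 9. [r2c1∈{3}] nothing but 3 survives at r2c1, so r2c1=3.
Step 10. [r3c5∈{6}] r3c5 is down to just 6 ⇒ r3c5=6.
Step 11. [r6c5∈{5}] r6c5's peers cover all but 5. So r6c5=5.
Step 12. [r1c3∈{4}] r1c3 is down to just 4. So r1c3=4.
Step 13. [r6c6∈{3}] r6c6 has the single candidate 3 ⇒ r6c6=3.
Step 14. [r5c6∈{6}] r5c6 has the single candidate 6, so r5c6=6.
Step 15. [r4c2∈{5}] nothing but 5 survives at r4c2. So r4c2=5.
Step 16. [r5c1∈{5}] r5c1 has the single candidate 5. So r5c1=5.

Answer: 1 6 4 5 3 2 / 3 2 5 6 1 4 / 2 3 1 4 6 5 / 4 5 6 3 2 1 / 5 1 3 2 4 6 / 6 4 2 1 5 3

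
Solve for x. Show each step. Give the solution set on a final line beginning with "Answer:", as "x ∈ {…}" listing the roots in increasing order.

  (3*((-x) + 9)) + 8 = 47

Step 1. [(3*((-x) + 9)) + 8 = 47] subtract 8: x sits inside (… + 8) ⇒ sub: 3*((-x) + 9) = 39.
Step 2. [3*((-x) + 9) = 39] leading coefficient 3: divide by 3, so div: (-x) + 9 = 13.
Step 3. [(-x) + 9 = 13] peel the +9: subtract 9 from each side, so sub: -x = 4.
Step 4. [-x = 4] leading − — multiply by −1 ⇒ neg: x = -4.

Answer: x ∈ {-4}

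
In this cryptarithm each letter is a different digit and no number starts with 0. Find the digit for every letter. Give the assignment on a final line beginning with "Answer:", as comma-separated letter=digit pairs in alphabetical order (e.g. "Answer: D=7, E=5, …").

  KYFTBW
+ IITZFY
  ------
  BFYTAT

Step 1. [col 1: W + Y ≡ T (mod 10)] no forcing yet in column 1 (carry-in 0); T=7 is free and consistent — try it, so T=7.
Step 2. [col 1: W + Y ≡ T (mod 10)] several values work for Y in column 1 (W + Y ≡ T (mod 10), carry-in 0); try Y=1 ⇒ Y=1.
Step 3. [col 1: W + Y ≡ T (mod 10)] in column 1 we have W+Y≡T with carry-in 0; given Y=1, T=7 and digits 1,7 already taken and all letters distinct, that pins W to 6 ⇒ W=6.
Step 4. [col 2: B + F ≡ A (mod 10)] several values work for B in column 2 (B + F ≡ A (mod 10), carry-in 0); try B=5 ⇒ B=5.
Step 5. [col 2: B + F ≡ A (mod 10)] column 2 (B + F ≡ A (mod 10), carry-in 0) doesn't pin A yet; pick A=9 and continue ⇒ A=9.
Step 6. [col 2: B + F ≡ A (mod 10)] column 2: given B=5, A=9, carry-in 0, and digits 1,5,6,7,9 already taken and all letters distinct, B+F≡A (mod 10) forces F=4 ⇒ F=4.
Step 7. [col 3: T + Z ≡ T (mod 10)] in column 3 we have T+Z≡T with carry-in 0; given T=7 and digits 1,4,5,6,7,9 already taken and all letters distinct, that pins Z to 0, so Z=0.
Step 8. [col 5: Y + I ≡ F (mod 10)] in column 5 we have Y+I≡F with carry-in 1; given Y=1, F=4 and digits 0,1,4,5,6,7,9 already taken and all letters distinct, that pins I to 2, so I=2.
Step 9. [col 6: K + I ≡ B (mod 10)] column 6 reads K+I+carry(0)=B with I=2, B=5; with digits 0,1,2,4,5,6,7,9 already taken and all letters distinct, the only value for K is 3. So K=3.

Answer: A=9, B=5, F=4, I=2, K=3, T=7, W=6, Y=1, Z=0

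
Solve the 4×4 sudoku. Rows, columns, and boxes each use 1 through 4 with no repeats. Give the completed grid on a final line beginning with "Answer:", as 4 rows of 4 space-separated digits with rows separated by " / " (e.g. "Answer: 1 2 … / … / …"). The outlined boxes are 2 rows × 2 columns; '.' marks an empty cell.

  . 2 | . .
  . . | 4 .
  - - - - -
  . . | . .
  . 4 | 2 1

Step 1. [r4c1∈{3}] r4c1 is down to just 3. So r4c1=3.
Step 2. [r1c4∈{3}] r1c4's peers cover all but 3, so r1c4=3.
Step 3. [r2c1∈{1}] r2c1's peers cover all but 1 ⇒ r2c1=1.
Step 4. [r2c4∈{2}] r2c4's peers cover all but 2. So r2c4=2.
Step 5. [r3c3∈{3}] r3c3 has the single candidate 3 ⇒ r3c3=3.
Step 6. [r3c4∈{4}] nothing but 4 survives at r3c4. So r3c4=4.
Step 7. [r3c1∈{2}] nothing but 2 survives at r3c1, so r3c1=2.
Step 8. [r3c2∈{1}] only 1 remains possible at r3c2 ⇒ r3c2=1.
Step 9. [r2c2∈{3}] r2c2 has the single candidate 3, so r2c2=3.
Step 10. [r1c1∈{4}] r1c1 is down to just 4 ⇒ r1c1=4.
Step 11. [r1c3∈{1}] r1c3's peers cover all but 1. So r1c3=1.

Answer: 4 2 1 3 / 1 3 4 2 / 2 1 3 4 / 3 4 2 1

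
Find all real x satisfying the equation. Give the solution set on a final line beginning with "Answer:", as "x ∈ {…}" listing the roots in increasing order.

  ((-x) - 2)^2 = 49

Step 1. [((-x) - 2)^2 = 49] 49 ≥ 0, LHS is (·)² — take ±√ ⇒ sqrt: (-x) - 2 = 7 or -7.
Step 2. [(-x) - 2 = 7 or -7] peel the -2: add 2 from each side, so sub: -x = 9 or -5.
Step 3. [-x = 9 or -5] LHS negated; negate both sides. So neg: x = -9 or 5.

Answer: x ∈ {-9, 5}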